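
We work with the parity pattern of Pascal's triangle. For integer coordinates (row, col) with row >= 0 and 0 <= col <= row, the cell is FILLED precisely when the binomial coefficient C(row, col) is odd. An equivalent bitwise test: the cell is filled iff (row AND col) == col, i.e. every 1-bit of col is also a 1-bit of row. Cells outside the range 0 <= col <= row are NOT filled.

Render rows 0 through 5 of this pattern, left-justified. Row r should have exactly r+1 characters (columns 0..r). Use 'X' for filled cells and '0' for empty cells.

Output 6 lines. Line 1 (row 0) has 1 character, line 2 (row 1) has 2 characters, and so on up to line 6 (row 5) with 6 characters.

r0=0: X
r1=1: XX
r2=10: X0X
r3=11: XXXX
r4=100: X000X
r5=101: XX00XX

Answer: X
XX
X0X
XXXX
X000X
XX00XX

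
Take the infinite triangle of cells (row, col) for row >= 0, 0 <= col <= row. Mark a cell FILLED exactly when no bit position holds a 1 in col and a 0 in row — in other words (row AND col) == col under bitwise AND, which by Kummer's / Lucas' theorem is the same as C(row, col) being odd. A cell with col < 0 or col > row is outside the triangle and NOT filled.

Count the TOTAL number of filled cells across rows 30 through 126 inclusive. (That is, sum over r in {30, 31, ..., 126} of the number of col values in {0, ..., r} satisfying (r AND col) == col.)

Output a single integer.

r30=11110 pc4: +16 =16
r31=11111 pc5: +32 =48
r32=100000 pc1: +2 =50
r33=100001 pc2: +4 =54
r34=100010 pc2: +4 =58
r35=100011 pc3: +8 =66
r36=100100 pc2: +4 =70
r37=100101 pc3: +8 =78
r38=100110 pc3: +8 =86
r39=100111 pc4: +16 =102
r40=101000 pc2: +4 =106
r41=101001 pc3: +8 =114
r42=101010 pc3: +8 =122
r43=101011 pc4: +16 =138
r44=101100 pc3: +8 =146
r45=101101 pc4: +16 =162
r46=101110 pc4: +16 =178
r47=101111 pc5: +32 =210
r48=110000 pc2: +4 =214
r49=110001 pc3: +8 =222
r50=110010 pc3: +8 =230
r51=110011 pc4: +16 =246
r52=110100 pc3: +8 =254
r53=110101 pc4: +16 =270
r54=110110 pc4: +16 =286
r55=110111 pc5: +32 =318
r56=111000 pc3: +8 =326
r57=111001 pc4: +16 =342
r58=111010 pc4: +16 =358
r59=111011 pc5: +32 =390
r60=111100 pc4: +16 =406
r61=111101 pc5: +32 =438
r62=111110 pc5: +32 =470
r63=111111 pc6: +64 =534
r64=1000000 pc1: +2 =536
r65=1000001 pc2: +4 =540
r66=1000010 pc2: +4 =544
r67=1000011 pc3: +8 =552
r68=1000100 pc2: +4 =556
r69=1000101 pc3: +8 =564
r70=1000110 pc3: +8 =572
r71=1000111 pc4: +16 =588
r72=1001000 pc2: +4 =592
r73=1001001 pc3: +8 =600
r74=1001010 pc3: +8 =608
r75=1001011 pc4: +16 =624
r76=1001100 pc3: +8 =632
r77=1001101 pc4: +16 =648
r78=1001110 pc4: +16 =664
r79=1001111 pc5: +32 =696
r80=1010000 pc2: +4 =700
r81=1010001 pc3: +8 =708
r82=1010010 pc3: +8 =716
r83=1010011 pc4: +16 =732
r84=1010100 pc3: +8 =740
r85=1010101 pc4: +16 =756
r86=1010110 pc4: +16 =772
r87=1010111 pc5: +32 =804
r88=1011000 pc3: +8 =812
r89=1011001 pc4: +16 =828
r90=1011010 pc4: +16 =844
r91=1011011 pc5: +32 =876
r92=1011100 pc4: +16 =892
r93=1011101 pc5: +32 =924
r94=1011110 pc5: +32 =956
r95=1011111 pc6: +64 =1020
r96=1100000 pc2: +4 =1024
r97=1100001 pc3: +8 =1032
r98=1100010 pc3: +8 =1040
r99=1100011 pc4: +16 =1056
r100=1100100 pc3: +8 =1064
r101=1100101 pc4: +16 =1080
r102=1100110 pc4: +16 =1096
r103=1100111 pc5: +32 =1128
r104=1101000 pc3: +8 =1136
r105=1101001 pc4: +16 =1152
r106=1101010 pc4: +16 =1168
r107=1101011 pc5: +32 =1200
r108=1101100 pc4: +16 =1216
r109=1101101 pc5: +32 =1248
r110=1101110 pc5: +32 =1280
r111=1101111 pc6: +64 =1344
r112=1110000 pc3: +8 =1352
r113=1110001 pc4: +16 =1368
r114=1110010 pc4: +16 =1384
r115=1110011 pc5: +32 =1416
r116=1110100 pc4: +16 =1432
r117=1110101 pc5: +32 =1464
r118=1110110 pc5: +32 =1496
r119=1110111 pc6: +64 =1560
r120=1111000 pc4: +16 =1576
r121=1111001 pc5: +32 =1608
r122=1111010 pc5: +32 =1640
r123=1111011 pc6: +64 =1704
r124=1111100 pc5: +32 =1736
r125=1111101 pc6: +64 =1800
r126=1111110 pc6: +64 =1864

Answer: 1864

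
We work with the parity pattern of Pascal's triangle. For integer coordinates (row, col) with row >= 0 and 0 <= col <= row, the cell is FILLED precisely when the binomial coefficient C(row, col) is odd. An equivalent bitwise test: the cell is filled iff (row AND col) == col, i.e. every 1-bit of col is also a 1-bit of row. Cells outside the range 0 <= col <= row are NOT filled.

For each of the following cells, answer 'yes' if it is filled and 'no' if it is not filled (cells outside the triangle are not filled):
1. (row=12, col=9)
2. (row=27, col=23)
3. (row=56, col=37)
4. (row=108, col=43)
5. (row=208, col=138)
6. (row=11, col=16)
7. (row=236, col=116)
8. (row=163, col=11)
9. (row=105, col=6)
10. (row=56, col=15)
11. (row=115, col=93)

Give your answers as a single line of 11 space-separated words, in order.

(12,9): row=0b1100, col=0b1001, row AND col = 0b1000 = 8; 8 != 9 -> empty
(27,23): row=0b11011, col=0b10111, row AND col = 0b10011 = 19; 19 != 23 -> empty
(56,37): row=0b111000, col=0b100101, row AND col = 0b100000 = 32; 32 != 37 -> empty
(108,43): row=0b1101100, col=0b101011, row AND col = 0b101000 = 40; 40 != 43 -> empty
(208,138): row=0b11010000, col=0b10001010, row AND col = 0b10000000 = 128; 128 != 138 -> empty
(11,16): col outside [0, 11] -> not filled
(236,116): row=0b11101100, col=0b1110100, row AND col = 0b1100100 = 100; 100 != 116 -> empty
(163,11): row=0b10100011, col=0b1011, row AND col = 0b11 = 3; 3 != 11 -> empty
(105,6): row=0b1101001, col=0b110, row AND col = 0b0 = 0; 0 != 6 -> empty
(56,15): row=0b111000, col=0b1111, row AND col = 0b1000 = 8; 8 != 15 -> empty
(115,93): row=0b1110011, col=0b1011101, row AND col = 0b1010001 = 81; 81 != 93 -> empty

Answer: no no no no no no no no no no no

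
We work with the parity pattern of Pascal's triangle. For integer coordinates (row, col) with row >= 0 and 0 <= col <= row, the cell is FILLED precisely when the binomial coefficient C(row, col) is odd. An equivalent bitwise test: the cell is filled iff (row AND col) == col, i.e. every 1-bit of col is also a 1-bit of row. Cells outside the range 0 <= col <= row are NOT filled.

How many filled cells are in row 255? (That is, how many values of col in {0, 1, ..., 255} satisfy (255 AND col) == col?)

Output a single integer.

Answer: 256

Derivation:
255 in binary = 11111111
popcount(255) = number of 1-bits in 11111111 = 8
A col c satisfies (255 AND c) == c iff every set bit of c is also set in 255; each of the 8 set bits of 255 can independently be on or off in c.
count = 2^8 = 256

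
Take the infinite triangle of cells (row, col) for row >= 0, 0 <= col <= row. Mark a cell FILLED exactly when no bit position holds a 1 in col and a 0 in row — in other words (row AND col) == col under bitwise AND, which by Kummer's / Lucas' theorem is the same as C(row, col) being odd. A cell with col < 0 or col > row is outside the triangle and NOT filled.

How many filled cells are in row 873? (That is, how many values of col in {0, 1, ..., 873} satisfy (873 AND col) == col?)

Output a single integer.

Answer: 64

Derivation:
873 in binary = 1101101001
popcount(873) = number of 1-bits in 1101101001 = 6
A col c satisfies (873 AND c) == c iff every set bit of c is also set in 873; each of the 6 set bits of 873 can independently be on or off in c.
count = 2^6 = 64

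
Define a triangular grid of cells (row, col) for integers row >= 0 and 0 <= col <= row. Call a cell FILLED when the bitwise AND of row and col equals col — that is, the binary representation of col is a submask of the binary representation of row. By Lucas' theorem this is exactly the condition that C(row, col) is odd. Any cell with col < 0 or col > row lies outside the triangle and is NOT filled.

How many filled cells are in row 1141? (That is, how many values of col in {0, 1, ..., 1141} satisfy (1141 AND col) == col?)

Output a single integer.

Answer: 64

Derivation:
1141 in binary = 10001110101
popcount(1141) = number of 1-bits in 10001110101 = 6
A col c satisfies (1141 AND c) == c iff every set bit of c is also set in 1141; each of the 6 set bits of 1141 can independently be on or off in c.
count = 2^6 = 64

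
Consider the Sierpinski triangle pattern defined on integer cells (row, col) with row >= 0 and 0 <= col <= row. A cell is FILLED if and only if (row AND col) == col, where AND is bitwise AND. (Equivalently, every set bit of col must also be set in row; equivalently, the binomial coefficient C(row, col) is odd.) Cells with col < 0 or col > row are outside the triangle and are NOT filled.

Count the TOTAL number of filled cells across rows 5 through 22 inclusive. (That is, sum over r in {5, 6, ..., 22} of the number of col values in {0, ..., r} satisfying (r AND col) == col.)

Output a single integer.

Answer: 108

Derivation:
r5=101 pc2: +4 =4
r6=110 pc2: +4 =8
r7=111 pc3: +8 =16
r8=1000 pc1: +2 =18
r9=1001 pc2: +4 =22
r10=1010 pc2: +4 =26
r11=1011 pc3: +8 =34
r12=1100 pc2: +4 =38
r13=1101 pc3: +8 =46
r14=1110 pc3: +8 =54
r15=1111 pc4: +16 =70
r16=10000 pc1: +2 =72
r17=10001 pc2: +4 =76
r18=10010 pc2: +4 =80
r19=10011 pc3: +8 =88
r20=10100 pc2: +4 =92
r21=10101 pc3: +8 =100
r22=10110 pc3: +8 =108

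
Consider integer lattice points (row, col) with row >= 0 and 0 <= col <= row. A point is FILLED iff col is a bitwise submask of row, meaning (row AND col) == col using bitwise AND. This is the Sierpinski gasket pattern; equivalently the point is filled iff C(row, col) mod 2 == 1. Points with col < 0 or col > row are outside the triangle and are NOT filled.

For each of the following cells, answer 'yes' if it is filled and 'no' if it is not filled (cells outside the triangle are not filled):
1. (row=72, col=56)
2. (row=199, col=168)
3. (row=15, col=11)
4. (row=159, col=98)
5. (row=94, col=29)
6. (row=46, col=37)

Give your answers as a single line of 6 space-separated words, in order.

(72,56): row=0b1001000, col=0b111000, row AND col = 0b1000 = 8; 8 != 56 -> empty
(199,168): row=0b11000111, col=0b10101000, row AND col = 0b10000000 = 128; 128 != 168 -> empty
(15,11): row=0b1111, col=0b1011, row AND col = 0b1011 = 11; 11 == 11 -> filled
(159,98): row=0b10011111, col=0b1100010, row AND col = 0b10 = 2; 2 != 98 -> empty
(94,29): row=0b1011110, col=0b11101, row AND col = 0b11100 = 28; 28 != 29 -> empty
(46,37): row=0b101110, col=0b100101, row AND col = 0b100100 = 36; 36 != 37 -> empty

Answer: no no yes no no no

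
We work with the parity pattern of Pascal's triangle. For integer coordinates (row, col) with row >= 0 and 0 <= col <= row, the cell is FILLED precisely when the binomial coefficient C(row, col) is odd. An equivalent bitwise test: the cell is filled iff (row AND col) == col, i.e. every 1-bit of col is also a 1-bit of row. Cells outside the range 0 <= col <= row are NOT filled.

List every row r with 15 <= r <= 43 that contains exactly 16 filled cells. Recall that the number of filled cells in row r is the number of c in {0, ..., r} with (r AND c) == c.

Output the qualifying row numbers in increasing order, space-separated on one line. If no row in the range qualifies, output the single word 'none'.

Answer: 15 23 27 29 30 39 43

Derivation:
Row r has 2^popcount(r) filled cells, so we need popcount(r) = log2(16) = 4.
Scan r = 15..43 and keep those with exactly 4 one-bits:
r=15=1111 popcount=4 -> KEEP
r=16=10000 popcount=1 -> skip
r=17=10001 popcount=2 -> skip
r=18=10010 popcount=2 -> skip
r=19=10011 popcount=3 -> skip
r=20=10100 popcount=2 -> skip
r=21=10101 popcount=3 -> skip
r=22=10110 popcount=3 -> skip
r=23=10111 popcount=4 -> KEEP
r=24=11000 popcount=2 -> skip
r=25=11001 popcount=3 -> skip
r=26=11010 popcount=3 -> skip
r=27=11011 popcount=4 -> KEEP
r=28=11100 popcount=3 -> skip
r=29=11101 popcount=4 -> KEEP
r=30=11110 popcount=4 -> KEEP
r=31=11111 popcount=5 -> skip
r=32=100000 popcount=1 -> skip
r=33=100001 popcount=2 -> skip
r=34=100010 popcount=2 -> skip
r=35=100011 popcount=3 -> skip
r=36=100100 popcount=2 -> skip
r=37=100101 popcount=3 -> skip
r=38=100110 popcount=3 -> skip
r=39=100111 popcount=4 -> KEEP
r=40=101000 popcount=2 -> skip
r=41=101001 popcount=3 -> skip
r=42=101010 popcount=3 -> skip
r=43=101011 popcount=4 -> KEEP
Kept rows: 15 23 27 29 30 39 43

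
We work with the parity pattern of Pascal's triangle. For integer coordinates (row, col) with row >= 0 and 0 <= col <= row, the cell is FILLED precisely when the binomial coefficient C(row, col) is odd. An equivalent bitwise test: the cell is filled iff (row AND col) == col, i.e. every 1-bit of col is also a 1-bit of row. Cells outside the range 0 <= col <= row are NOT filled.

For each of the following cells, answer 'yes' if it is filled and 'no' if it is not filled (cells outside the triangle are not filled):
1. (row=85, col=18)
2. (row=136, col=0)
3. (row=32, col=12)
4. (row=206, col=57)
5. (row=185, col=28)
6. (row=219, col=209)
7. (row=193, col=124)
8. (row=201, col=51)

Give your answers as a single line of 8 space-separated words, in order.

(85,18): row=0b1010101, col=0b10010, row AND col = 0b10000 = 16; 16 != 18 -> empty
(136,0): row=0b10001000, col=0b0, row AND col = 0b0 = 0; 0 == 0 -> filled
(32,12): row=0b100000, col=0b1100, row AND col = 0b0 = 0; 0 != 12 -> empty
(206,57): row=0b11001110, col=0b111001, row AND col = 0b1000 = 8; 8 != 57 -> empty
(185,28): row=0b10111001, col=0b11100, row AND col = 0b11000 = 24; 24 != 28 -> empty
(219,209): row=0b11011011, col=0b11010001, row AND col = 0b11010001 = 209; 209 == 209 -> filled
(193,124): row=0b11000001, col=0b1111100, row AND col = 0b1000000 = 64; 64 != 124 -> empty
(201,51): row=0b11001001, col=0b110011, row AND col = 0b1 = 1; 1 != 51 -> empty

Answer: no yes no no no yes no no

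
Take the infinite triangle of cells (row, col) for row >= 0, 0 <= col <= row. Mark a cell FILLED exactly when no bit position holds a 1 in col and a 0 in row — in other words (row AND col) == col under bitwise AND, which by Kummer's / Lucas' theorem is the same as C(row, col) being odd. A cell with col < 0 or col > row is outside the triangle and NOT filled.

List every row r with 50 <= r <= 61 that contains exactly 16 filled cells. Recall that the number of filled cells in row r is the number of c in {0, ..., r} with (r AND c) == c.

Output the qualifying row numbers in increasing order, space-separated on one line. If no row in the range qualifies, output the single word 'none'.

Answer: 51 53 54 57 58 60

Derivation:
Row r has 2^popcount(r) filled cells, so we need popcount(r) = log2(16) = 4.
Scan r = 50..61 and keep those with exactly 4 one-bits:
r=50=110010 popcount=3 -> skip
r=51=110011 popcount=4 -> KEEP
r=52=110100 popcount=3 -> skip
r=53=110101 popcount=4 -> KEEP
r=54=110110 popcount=4 -> KEEP
r=55=110111 popcount=5 -> skip
r=56=111000 popcount=3 -> skip
r=57=111001 popcount=4 -> KEEP
r=58=111010 popcount=4 -> KEEP
r=59=111011 popcount=5 -> skip
r=60=111100 popcount=4 -> KEEP
r=61=111101 popcount=5 -> skip
Kept rows: 51 53 54 57 58 60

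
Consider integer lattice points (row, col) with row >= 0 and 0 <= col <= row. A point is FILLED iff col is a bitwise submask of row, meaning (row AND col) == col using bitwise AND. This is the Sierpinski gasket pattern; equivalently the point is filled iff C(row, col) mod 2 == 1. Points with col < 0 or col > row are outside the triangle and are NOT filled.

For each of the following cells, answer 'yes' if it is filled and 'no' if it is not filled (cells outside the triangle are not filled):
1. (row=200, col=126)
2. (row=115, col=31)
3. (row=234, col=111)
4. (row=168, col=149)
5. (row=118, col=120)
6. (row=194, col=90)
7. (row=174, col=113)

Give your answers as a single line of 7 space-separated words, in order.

(200,126): row=0b11001000, col=0b1111110, row AND col = 0b1001000 = 72; 72 != 126 -> empty
(115,31): row=0b1110011, col=0b11111, row AND col = 0b10011 = 19; 19 != 31 -> empty
(234,111): row=0b11101010, col=0b1101111, row AND col = 0b1101010 = 106; 106 != 111 -> empty
(168,149): row=0b10101000, col=0b10010101, row AND col = 0b10000000 = 128; 128 != 149 -> empty
(118,120): col outside [0, 118] -> not filled
(194,90): row=0b11000010, col=0b1011010, row AND col = 0b1000010 = 66; 66 != 90 -> empty
(174,113): row=0b10101110, col=0b1110001, row AND col = 0b100000 = 32; 32 != 113 -> empty

Answer: no no no no no no no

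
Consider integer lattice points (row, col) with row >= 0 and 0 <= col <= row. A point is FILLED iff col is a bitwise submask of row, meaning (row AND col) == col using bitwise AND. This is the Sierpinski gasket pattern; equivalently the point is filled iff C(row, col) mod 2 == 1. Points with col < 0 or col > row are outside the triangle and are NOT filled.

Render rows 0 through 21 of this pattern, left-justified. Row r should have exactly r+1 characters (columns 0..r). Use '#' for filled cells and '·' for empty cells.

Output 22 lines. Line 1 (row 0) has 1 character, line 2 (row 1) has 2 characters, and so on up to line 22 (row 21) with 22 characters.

r0=0: #
r1=1: ##
r2=10: #·#
r3=11: ####
r4=100: #···#
r5=101: ##··##
r6=110: #·#·#·#
r7=111: ########
r8=1000: #·······#
r9=1001: ##······##
r10=1010: #·#·····#·#
r11=1011: ####····####
r12=1100: #···#···#···#
r13=1101: ##··##··##··##
r14=1110: #·#·#·#·#·#·#·#
r15=1111: ################
r16=10000: #···············#
r17=10001: ##··············##
r18=10010: #·#·············#·#
r19=10011: ####············####
r20=10100: #···#···········#···#
r21=10101: ##··##··········##··##

Answer: #
##
#·#
####
#···#
##··##
#·#·#·#
########
#·······#
##······##
#·#·····#·#
####····####
#···#···#···#
##··##··##··##
#·#·#·#·#·#·#·#
################
#···············#
##··············##
#·#·············#·#
####············####
#···#···········#···#
##··##··········##··##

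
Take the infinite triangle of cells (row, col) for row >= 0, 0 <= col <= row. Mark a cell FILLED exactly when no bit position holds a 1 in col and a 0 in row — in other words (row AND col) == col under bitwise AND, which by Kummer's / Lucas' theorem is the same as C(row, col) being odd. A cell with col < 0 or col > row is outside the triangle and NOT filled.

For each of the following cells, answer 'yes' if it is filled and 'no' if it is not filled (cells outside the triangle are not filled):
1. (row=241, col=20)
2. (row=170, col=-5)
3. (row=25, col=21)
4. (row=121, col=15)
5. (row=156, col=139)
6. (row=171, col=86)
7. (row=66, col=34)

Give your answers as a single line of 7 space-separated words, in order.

(241,20): row=0b11110001, col=0b10100, row AND col = 0b10000 = 16; 16 != 20 -> empty
(170,-5): col outside [0, 170] -> not filled
(25,21): row=0b11001, col=0b10101, row AND col = 0b10001 = 17; 17 != 21 -> empty
(121,15): row=0b1111001, col=0b1111, row AND col = 0b1001 = 9; 9 != 15 -> empty
(156,139): row=0b10011100, col=0b10001011, row AND col = 0b10001000 = 136; 136 != 139 -> empty
(171,86): row=0b10101011, col=0b1010110, row AND col = 0b10 = 2; 2 != 86 -> empty
(66,34): row=0b1000010, col=0b100010, row AND col = 0b10 = 2; 2 != 34 -> empty

Answer: no no no no no no no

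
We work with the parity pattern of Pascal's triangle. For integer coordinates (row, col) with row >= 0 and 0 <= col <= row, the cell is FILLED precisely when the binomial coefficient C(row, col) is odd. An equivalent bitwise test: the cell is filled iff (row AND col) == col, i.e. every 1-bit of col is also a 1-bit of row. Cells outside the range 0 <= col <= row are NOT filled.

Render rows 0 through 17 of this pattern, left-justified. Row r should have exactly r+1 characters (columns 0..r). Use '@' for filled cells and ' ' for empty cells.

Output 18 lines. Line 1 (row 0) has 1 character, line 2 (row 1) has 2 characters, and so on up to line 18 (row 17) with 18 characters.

r0=0: @
r1=1: @@
r2=10: @ @
r3=11: @@@@
r4=100: @   @
r5=101: @@  @@
r6=110: @ @ @ @
r7=111: @@@@@@@@
r8=1000: @       @
r9=1001: @@      @@
r10=1010: @ @     @ @
r11=1011: @@@@    @@@@
r12=1100: @   @   @   @
r13=1101: @@  @@  @@  @@
r14=1110: @ @ @ @ @ @ @ @
r15=1111: @@@@@@@@@@@@@@@@
r16=10000: @               @
r17=10001: @@              @@

Answer: @
@@
@ @
@@@@
@   @
@@  @@
@ @ @ @
@@@@@@@@
@       @
@@      @@
@ @     @ @
@@@@    @@@@
@   @   @   @
@@  @@  @@  @@
@ @ @ @ @ @ @ @
@@@@@@@@@@@@@@@@
@               @
@@              @@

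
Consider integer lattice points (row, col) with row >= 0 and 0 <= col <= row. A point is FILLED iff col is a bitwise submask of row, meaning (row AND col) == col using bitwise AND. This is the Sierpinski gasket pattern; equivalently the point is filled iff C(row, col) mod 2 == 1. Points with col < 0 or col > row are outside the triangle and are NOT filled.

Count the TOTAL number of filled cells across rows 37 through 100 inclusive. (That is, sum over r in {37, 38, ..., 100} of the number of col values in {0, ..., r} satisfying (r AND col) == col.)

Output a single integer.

Answer: 994

Derivation:
r37=100101 pc3: +8 =8
r38=100110 pc3: +8 =16
r39=100111 pc4: +16 =32
r40=101000 pc2: +4 =36
r41=101001 pc3: +8 =44
r42=101010 pc3: +8 =52
r43=101011 pc4: +16 =68
r44=101100 pc3: +8 =76
r45=101101 pc4: +16 =92
r46=101110 pc4: +16 =108
r47=101111 pc5: +32 =140
r48=110000 pc2: +4 =144
r49=110001 pc3: +8 =152
r50=110010 pc3: +8 =160
r51=110011 pc4: +16 =176
r52=110100 pc3: +8 =184
r53=110101 pc4: +16 =200
r54=110110 pc4: +16 =216
r55=110111 pc5: +32 =248
r56=111000 pc3: +8 =256
r57=111001 pc4: +16 =272
r58=111010 pc4: +16 =288
r59=111011 pc5: +32 =320
r60=111100 pc4: +16 =336
r61=111101 pc5: +32 =368
r62=111110 pc5: +32 =400
r63=111111 pc6: +64 =464
r64=1000000 pc1: +2 =466
r65=1000001 pc2: +4 =470
r66=1000010 pc2: +4 =474
r67=1000011 pc3: +8 =482
r68=1000100 pc2: +4 =486
r69=1000101 pc3: +8 =494
r70=1000110 pc3: +8 =502
r71=1000111 pc4: +16 =518
r72=1001000 pc2: +4 =522
r73=1001001 pc3: +8 =530
r74=1001010 pc3: +8 =538
r75=1001011 pc4: +16 =554
r76=1001100 pc3: +8 =562
r77=1001101 pc4: +16 =578
r78=1001110 pc4: +16 =594
r79=1001111 pc5: +32 =626
r80=1010000 pc2: +4 =630
r81=1010001 pc3: +8 =638
r82=1010010 pc3: +8 =646
r83=1010011 pc4: +16 =662
r84=1010100 pc3: +8 =670
r85=1010101 pc4: +16 =686
r86=1010110 pc4: +16 =702
r87=1010111 pc5: +32 =734
r88=1011000 pc3: +8 =742
r89=1011001 pc4: +16 =758
r90=1011010 pc4: +16 =774
r91=1011011 pc5: +32 =806
r92=1011100 pc4: +16 =822
r93=1011101 pc5: +32 =854
r94=1011110 pc5: +32 =886
r95=1011111 pc6: +64 =950
r96=1100000 pc2: +4 =954
r97=1100001 pc3: +8 =962
r98=1100010 pc3: +8 =970
r99=1100011 pc4: +16 =986
r100=1100100 pc3: +8 =994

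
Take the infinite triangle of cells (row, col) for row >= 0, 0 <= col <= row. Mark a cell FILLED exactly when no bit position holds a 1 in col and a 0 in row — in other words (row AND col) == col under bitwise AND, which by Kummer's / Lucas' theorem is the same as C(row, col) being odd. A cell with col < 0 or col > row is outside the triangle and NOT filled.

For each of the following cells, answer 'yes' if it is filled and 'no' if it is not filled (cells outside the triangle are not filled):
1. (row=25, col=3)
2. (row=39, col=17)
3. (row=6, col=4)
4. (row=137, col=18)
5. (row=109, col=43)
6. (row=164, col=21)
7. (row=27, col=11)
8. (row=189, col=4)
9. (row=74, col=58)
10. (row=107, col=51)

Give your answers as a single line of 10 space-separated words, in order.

(25,3): row=0b11001, col=0b11, row AND col = 0b1 = 1; 1 != 3 -> empty
(39,17): row=0b100111, col=0b10001, row AND col = 0b1 = 1; 1 != 17 -> empty
(6,4): row=0b110, col=0b100, row AND col = 0b100 = 4; 4 == 4 -> filled
(137,18): row=0b10001001, col=0b10010, row AND col = 0b0 = 0; 0 != 18 -> empty
(109,43): row=0b1101101, col=0b101011, row AND col = 0b101001 = 41; 41 != 43 -> empty
(164,21): row=0b10100100, col=0b10101, row AND col = 0b100 = 4; 4 != 21 -> empty
(27,11): row=0b11011, col=0b1011, row AND col = 0b1011 = 11; 11 == 11 -> filled
(189,4): row=0b10111101, col=0b100, row AND col = 0b100 = 4; 4 == 4 -> filled
(74,58): row=0b1001010, col=0b111010, row AND col = 0b1010 = 10; 10 != 58 -> empty
(107,51): row=0b1101011, col=0b110011, row AND col = 0b100011 = 35; 35 != 51 -> empty

Answer: no no yes no no no yes yes no no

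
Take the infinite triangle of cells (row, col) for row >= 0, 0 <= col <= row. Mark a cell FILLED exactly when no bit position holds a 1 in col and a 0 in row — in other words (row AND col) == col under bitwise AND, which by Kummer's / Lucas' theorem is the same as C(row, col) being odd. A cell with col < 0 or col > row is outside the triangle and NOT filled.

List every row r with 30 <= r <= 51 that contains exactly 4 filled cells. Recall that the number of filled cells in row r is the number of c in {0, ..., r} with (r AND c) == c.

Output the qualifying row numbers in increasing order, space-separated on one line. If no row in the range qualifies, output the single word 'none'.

Row r has 2^popcount(r) filled cells, so we need popcount(r) = log2(4) = 2.
Scan r = 30..51 and keep those with exactly 2 one-bits:
r=30=11110 popcount=4 -> skip
r=31=11111 popcount=5 -> skip
r=32=100000 popcount=1 -> skip
r=33=100001 popcount=2 -> KEEP
r=34=100010 popcount=2 -> KEEP
r=35=100011 popcount=3 -> skip
r=36=100100 popcount=2 -> KEEP
r=37=100101 popcount=3 -> skip
r=38=100110 popcount=3 -> skip
r=39=100111 popcount=4 -> skip
r=40=101000 popcount=2 -> KEEP
r=41=101001 popcount=3 -> skip
r=42=101010 popcount=3 -> skip
r=43=101011 popcount=4 -> skip
r=44=101100 popcount=3 -> skip
r=45=101101 popcount=4 -> skip
r=46=101110 popcount=4 -> skip
r=47=101111 popcount=5 -> skip
r=48=110000 popcount=2 -> KEEP
r=49=110001 popcount=3 -> skip
r=50=110010 popcount=3 -> skip
r=51=110011 popcount=4 -> skip
Kept rows: 33 34 36 40 48

Answer: 33 34 36 40 48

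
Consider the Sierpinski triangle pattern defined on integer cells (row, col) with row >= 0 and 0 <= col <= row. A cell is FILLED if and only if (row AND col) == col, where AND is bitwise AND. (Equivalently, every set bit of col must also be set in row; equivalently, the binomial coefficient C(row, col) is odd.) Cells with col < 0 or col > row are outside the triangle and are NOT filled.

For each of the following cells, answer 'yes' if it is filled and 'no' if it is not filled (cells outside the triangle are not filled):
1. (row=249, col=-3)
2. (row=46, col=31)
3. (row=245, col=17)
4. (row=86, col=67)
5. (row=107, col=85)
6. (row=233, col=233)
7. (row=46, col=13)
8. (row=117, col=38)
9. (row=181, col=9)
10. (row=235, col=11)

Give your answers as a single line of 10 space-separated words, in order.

Answer: no no yes no no yes no no no yes

Derivation:
(249,-3): col outside [0, 249] -> not filled
(46,31): row=0b101110, col=0b11111, row AND col = 0b1110 = 14; 14 != 31 -> empty
(245,17): row=0b11110101, col=0b10001, row AND col = 0b10001 = 17; 17 == 17 -> filled
(86,67): row=0b1010110, col=0b1000011, row AND col = 0b1000010 = 66; 66 != 67 -> empty
(107,85): row=0b1101011, col=0b1010101, row AND col = 0b1000001 = 65; 65 != 85 -> empty
(233,233): row=0b11101001, col=0b11101001, row AND col = 0b11101001 = 233; 233 == 233 -> filled
(46,13): row=0b101110, col=0b1101, row AND col = 0b1100 = 12; 12 != 13 -> empty
(117,38): row=0b1110101, col=0b100110, row AND col = 0b100100 = 36; 36 != 38 -> empty
(181,9): row=0b10110101, col=0b1001, row AND col = 0b1 = 1; 1 != 9 -> empty
(235,11): row=0b11101011, col=0b1011, row AND col = 0b1011 = 11; 11 == 11 -> filled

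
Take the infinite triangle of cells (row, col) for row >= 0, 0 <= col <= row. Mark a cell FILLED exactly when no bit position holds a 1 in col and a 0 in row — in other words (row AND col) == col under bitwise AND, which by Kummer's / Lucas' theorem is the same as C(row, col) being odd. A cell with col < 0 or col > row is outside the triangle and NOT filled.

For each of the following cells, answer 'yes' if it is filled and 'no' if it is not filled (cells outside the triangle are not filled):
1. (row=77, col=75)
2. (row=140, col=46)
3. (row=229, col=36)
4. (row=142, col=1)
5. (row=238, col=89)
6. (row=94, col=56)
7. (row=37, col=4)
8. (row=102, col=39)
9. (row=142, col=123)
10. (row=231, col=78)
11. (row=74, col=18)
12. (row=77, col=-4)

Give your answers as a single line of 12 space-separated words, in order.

Answer: no no yes no no no yes no no no no no

Derivation:
(77,75): row=0b1001101, col=0b1001011, row AND col = 0b1001001 = 73; 73 != 75 -> empty
(140,46): row=0b10001100, col=0b101110, row AND col = 0b1100 = 12; 12 != 46 -> empty
(229,36): row=0b11100101, col=0b100100, row AND col = 0b100100 = 36; 36 == 36 -> filled
(142,1): row=0b10001110, col=0b1, row AND col = 0b0 = 0; 0 != 1 -> empty
(238,89): row=0b11101110, col=0b1011001, row AND col = 0b1001000 = 72; 72 != 89 -> empty
(94,56): row=0b1011110, col=0b111000, row AND col = 0b11000 = 24; 24 != 56 -> empty
(37,4): row=0b100101, col=0b100, row AND col = 0b100 = 4; 4 == 4 -> filled
(102,39): row=0b1100110, col=0b100111, row AND col = 0b100110 = 38; 38 != 39 -> empty
(142,123): row=0b10001110, col=0b1111011, row AND col = 0b1010 = 10; 10 != 123 -> empty
(231,78): row=0b11100111, col=0b1001110, row AND col = 0b1000110 = 70; 70 != 78 -> empty
(74,18): row=0b1001010, col=0b10010, row AND col = 0b10 = 2; 2 != 18 -> empty
(77,-4): col outside [0, 77] -> not filled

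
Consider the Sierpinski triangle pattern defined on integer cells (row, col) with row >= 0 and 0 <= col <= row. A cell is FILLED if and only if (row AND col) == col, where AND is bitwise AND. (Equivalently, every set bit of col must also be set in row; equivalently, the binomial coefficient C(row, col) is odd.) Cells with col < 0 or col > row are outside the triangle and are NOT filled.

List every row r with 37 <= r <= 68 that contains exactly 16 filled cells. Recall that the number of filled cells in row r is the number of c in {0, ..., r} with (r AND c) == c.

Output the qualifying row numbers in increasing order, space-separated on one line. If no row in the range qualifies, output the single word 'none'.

Answer: 39 43 45 46 51 53 54 57 58 60

Derivation:
Row r has 2^popcount(r) filled cells, so we need popcount(r) = log2(16) = 4.
Scan r = 37..68 and keep those with exactly 4 one-bits:
r=37=100101 popcount=3 -> skip
r=38=100110 popcount=3 -> skip
r=39=100111 popcount=4 -> KEEP
r=40=101000 popcount=2 -> skip
r=41=101001 popcount=3 -> skip
r=42=101010 popcount=3 -> skip
r=43=101011 popcount=4 -> KEEP
r=44=101100 popcount=3 -> skip
r=45=101101 popcount=4 -> KEEP
r=46=101110 popcount=4 -> KEEP
r=47=101111 popcount=5 -> skip
r=48=110000 popcount=2 -> skip
r=49=110001 popcount=3 -> skip
r=50=110010 popcount=3 -> skip
r=51=110011 popcount=4 -> KEEP
r=52=110100 popcount=3 -> skip
r=53=110101 popcount=4 -> KEEP
r=54=110110 popcount=4 -> KEEP
r=55=110111 popcount=5 -> skip
r=56=111000 popcount=3 -> skip
r=57=111001 popcount=4 -> KEEP
r=58=111010 popcount=4 -> KEEP
r=59=111011 popcount=5 -> skip
r=60=111100 popcount=4 -> KEEP
r=61=111101 popcount=5 -> skip
r=62=111110 popcount=5 -> skip
r=63=111111 popcount=6 -> skip
r=64=1000000 popcount=1 -> skip
r=65=1000001 popcount=2 -> skip
r=66=1000010 popcount=2 -> skip
r=67=1000011 popcount=3 -> skip
r=68=1000100 popcount=2 -> skip
Kept rows: 39 43 45 46 51 53 54 57 58 60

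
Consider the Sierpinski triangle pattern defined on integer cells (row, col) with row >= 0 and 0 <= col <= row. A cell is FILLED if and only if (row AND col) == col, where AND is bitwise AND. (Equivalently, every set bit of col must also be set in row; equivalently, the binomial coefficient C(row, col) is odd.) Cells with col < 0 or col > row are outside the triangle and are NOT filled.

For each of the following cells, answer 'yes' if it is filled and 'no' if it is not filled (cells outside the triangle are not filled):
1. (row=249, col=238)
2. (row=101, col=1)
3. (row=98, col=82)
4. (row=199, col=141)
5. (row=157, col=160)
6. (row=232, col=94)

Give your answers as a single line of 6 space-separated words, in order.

(249,238): row=0b11111001, col=0b11101110, row AND col = 0b11101000 = 232; 232 != 238 -> empty
(101,1): row=0b1100101, col=0b1, row AND col = 0b1 = 1; 1 == 1 -> filled
(98,82): row=0b1100010, col=0b1010010, row AND col = 0b1000010 = 66; 66 != 82 -> empty
(199,141): row=0b11000111, col=0b10001101, row AND col = 0b10000101 = 133; 133 != 141 -> empty
(157,160): col outside [0, 157] -> not filled
(232,94): row=0b11101000, col=0b1011110, row AND col = 0b1001000 = 72; 72 != 94 -> empty

Answer: no yes no no no no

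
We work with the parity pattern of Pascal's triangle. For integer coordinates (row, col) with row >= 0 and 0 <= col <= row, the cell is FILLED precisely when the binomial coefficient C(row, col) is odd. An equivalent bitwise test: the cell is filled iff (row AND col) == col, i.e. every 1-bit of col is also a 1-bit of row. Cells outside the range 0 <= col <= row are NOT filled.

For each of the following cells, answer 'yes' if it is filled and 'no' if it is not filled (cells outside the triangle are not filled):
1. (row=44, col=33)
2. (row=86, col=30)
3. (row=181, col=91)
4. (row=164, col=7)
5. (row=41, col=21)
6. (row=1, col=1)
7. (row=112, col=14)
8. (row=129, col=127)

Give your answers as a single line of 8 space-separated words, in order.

(44,33): row=0b101100, col=0b100001, row AND col = 0b100000 = 32; 32 != 33 -> empty
(86,30): row=0b1010110, col=0b11110, row AND col = 0b10110 = 22; 22 != 30 -> empty
(181,91): row=0b10110101, col=0b1011011, row AND col = 0b10001 = 17; 17 != 91 -> empty
(164,7): row=0b10100100, col=0b111, row AND col = 0b100 = 4; 4 != 7 -> empty
(41,21): row=0b101001, col=0b10101, row AND col = 0b1 = 1; 1 != 21 -> empty
(1,1): row=0b1, col=0b1, row AND col = 0b1 = 1; 1 == 1 -> filled
(112,14): row=0b1110000, col=0b1110, row AND col = 0b0 = 0; 0 != 14 -> empty
(129,127): row=0b10000001, col=0b1111111, row AND col = 0b1 = 1; 1 != 127 -> empty

Answer: no no no no no yes no no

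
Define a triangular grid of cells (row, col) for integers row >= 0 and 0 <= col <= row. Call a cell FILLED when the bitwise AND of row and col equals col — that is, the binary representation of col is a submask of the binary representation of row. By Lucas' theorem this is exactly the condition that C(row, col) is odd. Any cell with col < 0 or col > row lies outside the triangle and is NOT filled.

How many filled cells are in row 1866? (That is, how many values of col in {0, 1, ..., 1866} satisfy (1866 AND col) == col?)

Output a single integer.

1866 in binary = 11101001010
popcount(1866) = number of 1-bits in 11101001010 = 6
A col c satisfies (1866 AND c) == c iff every set bit of c is also set in 1866; each of the 6 set bits of 1866 can independently be on or off in c.
count = 2^6 = 64

Answer: 64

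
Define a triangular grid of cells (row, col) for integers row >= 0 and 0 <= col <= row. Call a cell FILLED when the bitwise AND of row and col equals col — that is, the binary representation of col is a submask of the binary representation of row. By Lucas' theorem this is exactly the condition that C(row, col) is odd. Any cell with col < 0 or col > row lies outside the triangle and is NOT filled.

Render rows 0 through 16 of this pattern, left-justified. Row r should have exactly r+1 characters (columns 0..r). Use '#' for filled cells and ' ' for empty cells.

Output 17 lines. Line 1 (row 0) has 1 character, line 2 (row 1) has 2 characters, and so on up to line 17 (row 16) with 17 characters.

r0=0: #
r1=1: ##
r2=10: # #
r3=11: ####
r4=100: #   #
r5=101: ##  ##
r6=110: # # # #
r7=111: ########
r8=1000: #       #
r9=1001: ##      ##
r10=1010: # #     # #
r11=1011: ####    ####
r12=1100: #   #   #   #
r13=1101: ##  ##  ##  ##
r14=1110: # # # # # # # #
r15=1111: ################
r16=10000: #               #

Answer: #
##
# #
####
#   #
##  ##
# # # #
########
#       #
##      ##
# #     # #
####    ####
#   #   #   #
##  ##  ##  ##
# # # # # # # #
################
#               #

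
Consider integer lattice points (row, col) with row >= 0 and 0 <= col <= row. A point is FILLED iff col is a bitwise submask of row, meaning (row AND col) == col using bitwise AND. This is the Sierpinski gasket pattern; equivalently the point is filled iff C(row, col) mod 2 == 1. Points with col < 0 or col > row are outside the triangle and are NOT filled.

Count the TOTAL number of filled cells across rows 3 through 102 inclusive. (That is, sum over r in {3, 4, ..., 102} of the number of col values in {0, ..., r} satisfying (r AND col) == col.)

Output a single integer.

r3=11 pc2: +4 =4
r4=100 pc1: +2 =6
r5=101 pc2: +4 =10
r6=110 pc2: +4 =14
r7=111 pc3: +8 =22
r8=1000 pc1: +2 =24
r9=1001 pc2: +4 =28
r10=1010 pc2: +4 =32
r11=1011 pc3: +8 =40
r12=1100 pc2: +4 =44
r13=1101 pc3: +8 =52
r14=1110 pc3: +8 =60
r15=1111 pc4: +16 =76
r16=10000 pc1: +2 =78
r17=10001 pc2: +4 =82
r18=10010 pc2: +4 =86
r19=10011 pc3: +8 =94
r20=10100 pc2: +4 =98
r21=10101 pc3: +8 =106
r22=10110 pc3: +8 =114
r23=10111 pc4: +16 =130
r24=11000 pc2: +4 =134
r25=11001 pc3: +8 =142
r26=11010 pc3: +8 =150
r27=11011 pc4: +16 =166
r28=11100 pc3: +8 =174
r29=11101 pc4: +16 =190
r30=11110 pc4: +16 =206
r31=11111 pc5: +32 =238
r32=100000 pc1: +2 =240
r33=100001 pc2: +4 =244
r34=100010 pc2: +4 =248
r35=100011 pc3: +8 =256
r36=100100 pc2: +4 =260
r37=100101 pc3: +8 =268
r38=100110 pc3: +8 =276
r39=100111 pc4: +16 =292
r40=101000 pc2: +4 =296
r41=101001 pc3: +8 =304
r42=101010 pc3: +8 =312
r43=101011 pc4: +16 =328
r44=101100 pc3: +8 =336
r45=101101 pc4: +16 =352
r46=101110 pc4: +16 =368
r47=101111 pc5: +32 =400
r48=110000 pc2: +4 =404
r49=110001 pc3: +8 =412
r50=110010 pc3: +8 =420
r51=110011 pc4: +16 =436
r52=110100 pc3: +8 =444
r53=110101 pc4: +16 =460
r54=110110 pc4: +16 =476
r55=110111 pc5: +32 =508
r56=111000 pc3: +8 =516
r57=111001 pc4: +16 =532
r58=111010 pc4: +16 =548
r59=111011 pc5: +32 =580
r60=111100 pc4: +16 =596
r61=111101 pc5: +32 =628
r62=111110 pc5: +32 =660
r63=111111 pc6: +64 =724
r64=1000000 pc1: +2 =726
r65=1000001 pc2: +4 =730
r66=1000010 pc2: +4 =734
r67=1000011 pc3: +8 =742
r68=1000100 pc2: +4 =746
r69=1000101 pc3: +8 =754
r70=1000110 pc3: +8 =762
r71=1000111 pc4: +16 =778
r72=1001000 pc2: +4 =782
r73=1001001 pc3: +8 =790
r74=1001010 pc3: +8 =798
r75=1001011 pc4: +16 =814
r76=1001100 pc3: +8 =822
r77=1001101 pc4: +16 =838
r78=1001110 pc4: +16 =854
r79=1001111 pc5: +32 =886
r80=1010000 pc2: +4 =890
r81=1010001 pc3: +8 =898
r82=1010010 pc3: +8 =906
r83=1010011 pc4: +16 =922
r84=1010100 pc3: +8 =930
r85=1010101 pc4: +16 =946
r86=1010110 pc4: +16 =962
r87=1010111 pc5: +32 =994
r88=1011000 pc3: +8 =1002
r89=1011001 pc4: +16 =1018
r90=1011010 pc4: +16 =1034
r91=1011011 pc5: +32 =1066
r92=1011100 pc4: +16 =1082
r93=1011101 pc5: +32 =1114
r94=1011110 pc5: +32 =1146
r95=1011111 pc6: +64 =1210
r96=1100000 pc2: +4 =1214
r97=1100001 pc3: +8 =1222
r98=1100010 pc3: +8 =1230
r99=1100011 pc4: +16 =1246
r100=1100100 pc3: +8 =1254
r101=1100101 pc4: +16 =1270
r102=1100110 pc4: +16 =1286

Answer: 1286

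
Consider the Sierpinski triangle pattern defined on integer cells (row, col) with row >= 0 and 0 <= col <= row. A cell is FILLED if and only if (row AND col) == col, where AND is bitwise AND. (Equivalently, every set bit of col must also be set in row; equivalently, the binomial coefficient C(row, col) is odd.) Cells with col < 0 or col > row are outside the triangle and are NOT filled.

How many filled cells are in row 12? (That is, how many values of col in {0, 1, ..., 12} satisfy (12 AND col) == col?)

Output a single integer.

Answer: 4

Derivation:
12 in binary = 1100
popcount(12) = number of 1-bits in 1100 = 2
A col c satisfies (12 AND c) == c iff every set bit of c is also set in 12; each of the 2 set bits of 12 can independently be on or off in c.
count = 2^2 = 4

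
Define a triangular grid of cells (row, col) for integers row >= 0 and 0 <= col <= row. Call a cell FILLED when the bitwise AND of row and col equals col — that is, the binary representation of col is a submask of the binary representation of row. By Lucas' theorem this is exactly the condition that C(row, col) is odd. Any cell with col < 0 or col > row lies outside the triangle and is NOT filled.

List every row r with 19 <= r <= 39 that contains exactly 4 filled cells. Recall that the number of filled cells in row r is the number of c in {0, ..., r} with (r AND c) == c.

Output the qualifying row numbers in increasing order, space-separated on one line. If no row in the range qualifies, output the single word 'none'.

Answer: 20 24 33 34 36

Derivation:
Row r has 2^popcount(r) filled cells, so we need popcount(r) = log2(4) = 2.
Scan r = 19..39 and keep those with exactly 2 one-bits:
r=19=10011 popcount=3 -> skip
r=20=10100 popcount=2 -> KEEP
r=21=10101 popcount=3 -> skip
r=22=10110 popcount=3 -> skip
r=23=10111 popcount=4 -> skip
r=24=11000 popcount=2 -> KEEP
r=25=11001 popcount=3 -> skip
r=26=11010 popcount=3 -> skip
r=27=11011 popcount=4 -> skip
r=28=11100 popcount=3 -> skip
r=29=11101 popcount=4 -> skip
r=30=11110 popcount=4 -> skip
r=31=11111 popcount=5 -> skip
r=32=100000 popcount=1 -> skip
r=33=100001 popcount=2 -> KEEP
r=34=100010 popcount=2 -> KEEP
r=35=100011 popcount=3 -> skip
r=36=100100 popcount=2 -> KEEP
r=37=100101 popcount=3 -> skip
r=38=100110 popcount=3 -> skip
r=39=100111 popcount=4 -> skip
Kept rows: 20 24 33 34 36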